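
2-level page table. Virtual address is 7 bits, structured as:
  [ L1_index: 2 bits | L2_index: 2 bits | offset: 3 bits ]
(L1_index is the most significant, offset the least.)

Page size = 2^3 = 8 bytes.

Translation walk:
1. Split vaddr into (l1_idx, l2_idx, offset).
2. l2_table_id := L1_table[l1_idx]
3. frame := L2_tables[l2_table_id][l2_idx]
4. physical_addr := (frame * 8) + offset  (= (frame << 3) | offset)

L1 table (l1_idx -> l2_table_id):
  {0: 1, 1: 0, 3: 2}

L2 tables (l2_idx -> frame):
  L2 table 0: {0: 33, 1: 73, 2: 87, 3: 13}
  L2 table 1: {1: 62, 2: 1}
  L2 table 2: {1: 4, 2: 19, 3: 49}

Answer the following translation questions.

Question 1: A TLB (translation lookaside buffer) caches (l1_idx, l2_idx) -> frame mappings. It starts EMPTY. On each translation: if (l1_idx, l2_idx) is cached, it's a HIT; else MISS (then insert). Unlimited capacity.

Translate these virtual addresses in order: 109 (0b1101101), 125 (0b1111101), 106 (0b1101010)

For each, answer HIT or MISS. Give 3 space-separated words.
vaddr=109: (3,1) not in TLB -> MISS, insert
vaddr=125: (3,3) not in TLB -> MISS, insert
vaddr=106: (3,1) in TLB -> HIT

Answer: MISS MISS HIT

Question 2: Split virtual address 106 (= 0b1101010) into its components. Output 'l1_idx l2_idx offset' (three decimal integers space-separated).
vaddr = 106 = 0b1101010
  top 2 bits -> l1_idx = 3
  next 2 bits -> l2_idx = 1
  bottom 3 bits -> offset = 2

Answer: 3 1 2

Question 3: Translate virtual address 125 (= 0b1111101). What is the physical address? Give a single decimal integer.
Answer: 397

Derivation:
vaddr = 125 = 0b1111101
Split: l1_idx=3, l2_idx=3, offset=5
L1[3] = 2
L2[2][3] = 49
paddr = 49 * 8 + 5 = 397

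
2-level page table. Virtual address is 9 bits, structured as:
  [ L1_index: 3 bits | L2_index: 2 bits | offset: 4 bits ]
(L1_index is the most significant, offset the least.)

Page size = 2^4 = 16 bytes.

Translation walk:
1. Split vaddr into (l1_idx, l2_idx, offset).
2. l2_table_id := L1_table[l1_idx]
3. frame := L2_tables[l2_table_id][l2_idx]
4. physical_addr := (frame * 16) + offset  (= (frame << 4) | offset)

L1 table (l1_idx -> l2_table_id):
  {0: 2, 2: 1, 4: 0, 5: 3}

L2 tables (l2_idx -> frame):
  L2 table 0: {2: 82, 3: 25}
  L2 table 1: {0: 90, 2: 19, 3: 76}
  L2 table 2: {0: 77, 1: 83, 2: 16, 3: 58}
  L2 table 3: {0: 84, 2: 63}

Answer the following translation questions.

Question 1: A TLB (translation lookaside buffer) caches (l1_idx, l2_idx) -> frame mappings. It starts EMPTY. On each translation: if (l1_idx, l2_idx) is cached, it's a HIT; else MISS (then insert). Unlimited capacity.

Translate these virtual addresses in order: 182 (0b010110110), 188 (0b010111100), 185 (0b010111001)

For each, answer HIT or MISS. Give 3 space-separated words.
vaddr=182: (2,3) not in TLB -> MISS, insert
vaddr=188: (2,3) in TLB -> HIT
vaddr=185: (2,3) in TLB -> HIT

Answer: MISS HIT HIT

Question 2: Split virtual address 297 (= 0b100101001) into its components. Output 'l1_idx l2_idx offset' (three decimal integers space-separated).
vaddr = 297 = 0b100101001
  top 3 bits -> l1_idx = 4
  next 2 bits -> l2_idx = 2
  bottom 4 bits -> offset = 9

Answer: 4 2 9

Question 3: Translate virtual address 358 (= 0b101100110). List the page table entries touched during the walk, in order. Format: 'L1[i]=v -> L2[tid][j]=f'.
Answer: L1[5]=3 -> L2[3][2]=63

Derivation:
vaddr = 358 = 0b101100110
Split: l1_idx=5, l2_idx=2, offset=6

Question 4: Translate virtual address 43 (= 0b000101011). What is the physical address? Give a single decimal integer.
Answer: 267

Derivation:
vaddr = 43 = 0b000101011
Split: l1_idx=0, l2_idx=2, offset=11
L1[0] = 2
L2[2][2] = 16
paddr = 16 * 16 + 11 = 267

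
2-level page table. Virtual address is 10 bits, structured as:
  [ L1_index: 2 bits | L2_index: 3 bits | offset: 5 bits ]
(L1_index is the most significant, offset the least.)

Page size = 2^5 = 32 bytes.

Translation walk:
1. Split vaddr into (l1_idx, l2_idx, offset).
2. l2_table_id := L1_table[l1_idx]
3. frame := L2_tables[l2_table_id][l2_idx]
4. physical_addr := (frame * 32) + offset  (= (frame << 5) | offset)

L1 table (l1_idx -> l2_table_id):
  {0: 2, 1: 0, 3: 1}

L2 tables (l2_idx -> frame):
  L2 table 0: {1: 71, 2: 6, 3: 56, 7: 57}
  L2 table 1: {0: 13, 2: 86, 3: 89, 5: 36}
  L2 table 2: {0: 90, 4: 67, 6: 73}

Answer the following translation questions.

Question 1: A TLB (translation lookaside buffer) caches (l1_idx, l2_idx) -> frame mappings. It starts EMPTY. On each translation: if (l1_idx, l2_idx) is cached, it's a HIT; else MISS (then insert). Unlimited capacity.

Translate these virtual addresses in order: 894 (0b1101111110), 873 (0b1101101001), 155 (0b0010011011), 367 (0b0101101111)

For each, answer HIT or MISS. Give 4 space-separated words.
Answer: MISS HIT MISS MISS

Derivation:
vaddr=894: (3,3) not in TLB -> MISS, insert
vaddr=873: (3,3) in TLB -> HIT
vaddr=155: (0,4) not in TLB -> MISS, insert
vaddr=367: (1,3) not in TLB -> MISS, insert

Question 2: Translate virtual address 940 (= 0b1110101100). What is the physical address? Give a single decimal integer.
vaddr = 940 = 0b1110101100
Split: l1_idx=3, l2_idx=5, offset=12
L1[3] = 1
L2[1][5] = 36
paddr = 36 * 32 + 12 = 1164

Answer: 1164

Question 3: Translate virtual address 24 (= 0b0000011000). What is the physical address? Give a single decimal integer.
Answer: 2904

Derivation:
vaddr = 24 = 0b0000011000
Split: l1_idx=0, l2_idx=0, offset=24
L1[0] = 2
L2[2][0] = 90
paddr = 90 * 32 + 24 = 2904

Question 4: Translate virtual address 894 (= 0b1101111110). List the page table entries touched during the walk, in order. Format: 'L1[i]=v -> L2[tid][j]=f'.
vaddr = 894 = 0b1101111110
Split: l1_idx=3, l2_idx=3, offset=30

Answer: L1[3]=1 -> L2[1][3]=89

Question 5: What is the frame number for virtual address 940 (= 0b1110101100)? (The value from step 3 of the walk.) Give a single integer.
vaddr = 940: l1_idx=3, l2_idx=5
L1[3] = 1; L2[1][5] = 36

Answer: 36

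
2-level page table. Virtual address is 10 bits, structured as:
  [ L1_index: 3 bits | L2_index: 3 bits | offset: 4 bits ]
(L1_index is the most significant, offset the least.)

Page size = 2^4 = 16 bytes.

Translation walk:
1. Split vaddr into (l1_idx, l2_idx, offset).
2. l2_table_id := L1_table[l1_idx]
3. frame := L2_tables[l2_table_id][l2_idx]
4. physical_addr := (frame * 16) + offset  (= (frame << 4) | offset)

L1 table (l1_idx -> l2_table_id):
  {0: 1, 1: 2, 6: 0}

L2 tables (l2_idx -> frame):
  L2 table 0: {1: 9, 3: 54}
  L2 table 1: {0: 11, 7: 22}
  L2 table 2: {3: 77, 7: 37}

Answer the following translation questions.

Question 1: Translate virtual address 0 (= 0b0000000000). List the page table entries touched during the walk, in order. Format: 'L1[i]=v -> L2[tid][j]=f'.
vaddr = 0 = 0b0000000000
Split: l1_idx=0, l2_idx=0, offset=0

Answer: L1[0]=1 -> L2[1][0]=11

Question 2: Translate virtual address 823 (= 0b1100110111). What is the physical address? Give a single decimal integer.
Answer: 871

Derivation:
vaddr = 823 = 0b1100110111
Split: l1_idx=6, l2_idx=3, offset=7
L1[6] = 0
L2[0][3] = 54
paddr = 54 * 16 + 7 = 871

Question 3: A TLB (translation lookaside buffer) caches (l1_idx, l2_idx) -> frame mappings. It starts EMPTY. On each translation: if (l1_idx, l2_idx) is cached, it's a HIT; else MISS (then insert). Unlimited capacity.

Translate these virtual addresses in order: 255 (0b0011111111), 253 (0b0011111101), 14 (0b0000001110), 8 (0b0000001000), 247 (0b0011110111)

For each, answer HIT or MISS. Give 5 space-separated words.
Answer: MISS HIT MISS HIT HIT

Derivation:
vaddr=255: (1,7) not in TLB -> MISS, insert
vaddr=253: (1,7) in TLB -> HIT
vaddr=14: (0,0) not in TLB -> MISS, insert
vaddr=8: (0,0) in TLB -> HIT
vaddr=247: (1,7) in TLB -> HIT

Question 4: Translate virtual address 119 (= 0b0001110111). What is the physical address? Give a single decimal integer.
vaddr = 119 = 0b0001110111
Split: l1_idx=0, l2_idx=7, offset=7
L1[0] = 1
L2[1][7] = 22
paddr = 22 * 16 + 7 = 359

Answer: 359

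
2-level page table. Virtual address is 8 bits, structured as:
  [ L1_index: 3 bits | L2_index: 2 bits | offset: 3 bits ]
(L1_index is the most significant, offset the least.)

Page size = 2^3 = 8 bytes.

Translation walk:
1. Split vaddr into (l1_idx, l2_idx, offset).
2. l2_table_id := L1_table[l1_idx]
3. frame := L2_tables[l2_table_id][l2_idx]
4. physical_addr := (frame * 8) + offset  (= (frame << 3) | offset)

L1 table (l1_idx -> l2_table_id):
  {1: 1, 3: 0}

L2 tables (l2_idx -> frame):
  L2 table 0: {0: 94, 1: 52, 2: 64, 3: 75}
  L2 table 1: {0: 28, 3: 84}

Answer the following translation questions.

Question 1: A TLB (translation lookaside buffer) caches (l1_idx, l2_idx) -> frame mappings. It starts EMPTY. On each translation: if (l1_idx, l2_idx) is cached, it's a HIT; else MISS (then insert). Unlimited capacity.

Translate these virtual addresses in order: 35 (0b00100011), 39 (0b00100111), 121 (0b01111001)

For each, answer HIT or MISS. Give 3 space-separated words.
vaddr=35: (1,0) not in TLB -> MISS, insert
vaddr=39: (1,0) in TLB -> HIT
vaddr=121: (3,3) not in TLB -> MISS, insert

Answer: MISS HIT MISS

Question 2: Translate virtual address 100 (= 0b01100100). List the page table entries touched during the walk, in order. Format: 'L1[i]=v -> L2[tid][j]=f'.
vaddr = 100 = 0b01100100
Split: l1_idx=3, l2_idx=0, offset=4

Answer: L1[3]=0 -> L2[0][0]=94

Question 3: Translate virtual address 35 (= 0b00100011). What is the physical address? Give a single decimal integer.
Answer: 227

Derivation:
vaddr = 35 = 0b00100011
Split: l1_idx=1, l2_idx=0, offset=3
L1[1] = 1
L2[1][0] = 28
paddr = 28 * 8 + 3 = 227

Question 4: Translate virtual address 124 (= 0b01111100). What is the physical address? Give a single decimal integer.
vaddr = 124 = 0b01111100
Split: l1_idx=3, l2_idx=3, offset=4
L1[3] = 0
L2[0][3] = 75
paddr = 75 * 8 + 4 = 604

Answer: 604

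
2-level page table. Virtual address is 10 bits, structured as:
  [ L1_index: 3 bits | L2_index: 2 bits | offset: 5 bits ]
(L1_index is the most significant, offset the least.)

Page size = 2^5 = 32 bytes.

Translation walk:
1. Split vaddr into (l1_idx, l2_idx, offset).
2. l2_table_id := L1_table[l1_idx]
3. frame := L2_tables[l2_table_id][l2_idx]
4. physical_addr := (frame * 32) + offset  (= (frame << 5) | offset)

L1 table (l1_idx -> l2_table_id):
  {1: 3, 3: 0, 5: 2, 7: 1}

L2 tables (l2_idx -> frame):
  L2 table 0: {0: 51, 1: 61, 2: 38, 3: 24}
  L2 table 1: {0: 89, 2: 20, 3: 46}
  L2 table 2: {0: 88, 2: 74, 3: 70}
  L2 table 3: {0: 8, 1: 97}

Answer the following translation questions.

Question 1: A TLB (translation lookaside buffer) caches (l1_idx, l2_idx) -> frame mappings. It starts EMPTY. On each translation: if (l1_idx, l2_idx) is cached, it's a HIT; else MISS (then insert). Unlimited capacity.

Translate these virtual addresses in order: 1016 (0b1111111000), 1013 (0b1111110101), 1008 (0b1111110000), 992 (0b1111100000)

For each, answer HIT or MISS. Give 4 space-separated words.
vaddr=1016: (7,3) not in TLB -> MISS, insert
vaddr=1013: (7,3) in TLB -> HIT
vaddr=1008: (7,3) in TLB -> HIT
vaddr=992: (7,3) in TLB -> HIT

Answer: MISS HIT HIT HIT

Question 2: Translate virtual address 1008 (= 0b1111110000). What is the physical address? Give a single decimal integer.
vaddr = 1008 = 0b1111110000
Split: l1_idx=7, l2_idx=3, offset=16
L1[7] = 1
L2[1][3] = 46
paddr = 46 * 32 + 16 = 1488

Answer: 1488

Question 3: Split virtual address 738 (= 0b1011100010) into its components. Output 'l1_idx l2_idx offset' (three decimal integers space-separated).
Answer: 5 3 2

Derivation:
vaddr = 738 = 0b1011100010
  top 3 bits -> l1_idx = 5
  next 2 bits -> l2_idx = 3
  bottom 5 bits -> offset = 2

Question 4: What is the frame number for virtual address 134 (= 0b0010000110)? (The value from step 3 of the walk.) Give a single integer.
Answer: 8

Derivation:
vaddr = 134: l1_idx=1, l2_idx=0
L1[1] = 3; L2[3][0] = 8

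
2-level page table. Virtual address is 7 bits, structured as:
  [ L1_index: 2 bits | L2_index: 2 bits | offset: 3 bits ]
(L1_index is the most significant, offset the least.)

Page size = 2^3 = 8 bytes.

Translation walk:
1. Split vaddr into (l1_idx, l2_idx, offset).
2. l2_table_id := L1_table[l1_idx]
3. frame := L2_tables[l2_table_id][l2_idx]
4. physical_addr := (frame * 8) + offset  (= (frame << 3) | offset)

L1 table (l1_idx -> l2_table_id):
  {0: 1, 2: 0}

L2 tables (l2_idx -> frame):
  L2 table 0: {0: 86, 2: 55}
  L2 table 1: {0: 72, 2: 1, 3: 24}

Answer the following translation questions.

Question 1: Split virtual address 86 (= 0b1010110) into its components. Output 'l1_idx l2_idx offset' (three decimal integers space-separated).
vaddr = 86 = 0b1010110
  top 2 bits -> l1_idx = 2
  next 2 bits -> l2_idx = 2
  bottom 3 bits -> offset = 6

Answer: 2 2 6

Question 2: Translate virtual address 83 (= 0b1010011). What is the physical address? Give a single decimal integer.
vaddr = 83 = 0b1010011
Split: l1_idx=2, l2_idx=2, offset=3
L1[2] = 0
L2[0][2] = 55
paddr = 55 * 8 + 3 = 443

Answer: 443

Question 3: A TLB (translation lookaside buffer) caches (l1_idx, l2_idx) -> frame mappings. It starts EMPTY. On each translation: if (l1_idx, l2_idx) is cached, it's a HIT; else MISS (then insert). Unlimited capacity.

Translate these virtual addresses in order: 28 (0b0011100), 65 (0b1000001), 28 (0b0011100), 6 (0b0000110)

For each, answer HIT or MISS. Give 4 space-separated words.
Answer: MISS MISS HIT MISS

Derivation:
vaddr=28: (0,3) not in TLB -> MISS, insert
vaddr=65: (2,0) not in TLB -> MISS, insert
vaddr=28: (0,3) in TLB -> HIT
vaddr=6: (0,0) not in TLB -> MISS, insert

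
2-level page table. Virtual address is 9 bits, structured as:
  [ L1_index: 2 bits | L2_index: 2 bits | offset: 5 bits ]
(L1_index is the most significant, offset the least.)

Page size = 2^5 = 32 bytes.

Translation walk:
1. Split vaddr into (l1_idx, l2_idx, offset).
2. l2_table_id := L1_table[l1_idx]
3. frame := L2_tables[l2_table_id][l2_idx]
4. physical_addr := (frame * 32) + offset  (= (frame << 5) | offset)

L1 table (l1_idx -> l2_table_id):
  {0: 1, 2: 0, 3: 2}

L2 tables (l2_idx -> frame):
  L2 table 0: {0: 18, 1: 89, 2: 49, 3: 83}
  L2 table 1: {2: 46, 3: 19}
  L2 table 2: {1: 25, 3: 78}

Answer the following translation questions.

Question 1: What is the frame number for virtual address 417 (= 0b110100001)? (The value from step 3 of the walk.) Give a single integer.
Answer: 25

Derivation:
vaddr = 417: l1_idx=3, l2_idx=1
L1[3] = 2; L2[2][1] = 25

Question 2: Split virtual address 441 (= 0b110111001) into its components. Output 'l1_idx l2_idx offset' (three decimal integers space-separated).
Answer: 3 1 25

Derivation:
vaddr = 441 = 0b110111001
  top 2 bits -> l1_idx = 3
  next 2 bits -> l2_idx = 1
  bottom 5 bits -> offset = 25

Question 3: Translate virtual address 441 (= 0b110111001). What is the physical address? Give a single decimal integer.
Answer: 825

Derivation:
vaddr = 441 = 0b110111001
Split: l1_idx=3, l2_idx=1, offset=25
L1[3] = 2
L2[2][1] = 25
paddr = 25 * 32 + 25 = 825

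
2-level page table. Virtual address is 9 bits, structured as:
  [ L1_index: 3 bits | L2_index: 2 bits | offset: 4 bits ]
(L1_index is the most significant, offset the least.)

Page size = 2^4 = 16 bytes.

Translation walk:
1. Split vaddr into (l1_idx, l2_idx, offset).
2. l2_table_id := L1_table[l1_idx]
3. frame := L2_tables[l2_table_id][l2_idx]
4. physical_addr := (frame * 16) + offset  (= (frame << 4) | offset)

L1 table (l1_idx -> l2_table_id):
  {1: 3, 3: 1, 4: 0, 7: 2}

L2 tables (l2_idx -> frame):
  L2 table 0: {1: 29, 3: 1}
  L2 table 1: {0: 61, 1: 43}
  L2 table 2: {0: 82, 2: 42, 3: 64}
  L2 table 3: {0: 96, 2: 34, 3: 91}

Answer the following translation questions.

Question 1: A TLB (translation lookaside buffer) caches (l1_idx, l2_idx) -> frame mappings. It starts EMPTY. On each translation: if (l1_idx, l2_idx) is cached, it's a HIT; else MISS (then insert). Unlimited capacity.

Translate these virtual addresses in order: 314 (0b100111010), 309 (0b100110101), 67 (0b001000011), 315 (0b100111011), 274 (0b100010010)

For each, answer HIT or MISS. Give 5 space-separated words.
Answer: MISS HIT MISS HIT MISS

Derivation:
vaddr=314: (4,3) not in TLB -> MISS, insert
vaddr=309: (4,3) in TLB -> HIT
vaddr=67: (1,0) not in TLB -> MISS, insert
vaddr=315: (4,3) in TLB -> HIT
vaddr=274: (4,1) not in TLB -> MISS, insert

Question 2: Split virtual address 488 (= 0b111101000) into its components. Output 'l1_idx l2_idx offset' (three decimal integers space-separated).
Answer: 7 2 8

Derivation:
vaddr = 488 = 0b111101000
  top 3 bits -> l1_idx = 7
  next 2 bits -> l2_idx = 2
  bottom 4 bits -> offset = 8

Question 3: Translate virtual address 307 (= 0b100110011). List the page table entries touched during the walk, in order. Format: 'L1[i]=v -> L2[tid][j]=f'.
Answer: L1[4]=0 -> L2[0][3]=1

Derivation:
vaddr = 307 = 0b100110011
Split: l1_idx=4, l2_idx=3, offset=3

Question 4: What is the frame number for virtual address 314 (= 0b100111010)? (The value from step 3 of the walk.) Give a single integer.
Answer: 1

Derivation:
vaddr = 314: l1_idx=4, l2_idx=3
L1[4] = 0; L2[0][3] = 1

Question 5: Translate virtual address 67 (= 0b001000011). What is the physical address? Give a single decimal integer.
vaddr = 67 = 0b001000011
Split: l1_idx=1, l2_idx=0, offset=3
L1[1] = 3
L2[3][0] = 96
paddr = 96 * 16 + 3 = 1539

Answer: 1539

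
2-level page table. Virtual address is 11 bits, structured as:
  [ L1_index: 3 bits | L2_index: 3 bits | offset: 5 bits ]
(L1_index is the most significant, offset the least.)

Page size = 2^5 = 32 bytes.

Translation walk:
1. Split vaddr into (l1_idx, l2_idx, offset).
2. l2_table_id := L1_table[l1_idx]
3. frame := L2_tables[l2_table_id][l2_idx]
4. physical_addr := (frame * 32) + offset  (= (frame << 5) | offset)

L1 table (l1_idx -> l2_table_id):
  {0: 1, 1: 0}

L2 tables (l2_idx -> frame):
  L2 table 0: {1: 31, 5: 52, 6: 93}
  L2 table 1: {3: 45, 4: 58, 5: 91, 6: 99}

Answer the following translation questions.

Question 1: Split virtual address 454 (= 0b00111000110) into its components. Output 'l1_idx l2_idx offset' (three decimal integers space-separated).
Answer: 1 6 6

Derivation:
vaddr = 454 = 0b00111000110
  top 3 bits -> l1_idx = 1
  next 3 bits -> l2_idx = 6
  bottom 5 bits -> offset = 6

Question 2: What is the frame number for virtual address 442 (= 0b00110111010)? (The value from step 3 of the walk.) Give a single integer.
vaddr = 442: l1_idx=1, l2_idx=5
L1[1] = 0; L2[0][5] = 52

Answer: 52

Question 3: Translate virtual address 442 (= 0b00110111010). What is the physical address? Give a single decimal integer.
Answer: 1690

Derivation:
vaddr = 442 = 0b00110111010
Split: l1_idx=1, l2_idx=5, offset=26
L1[1] = 0
L2[0][5] = 52
paddr = 52 * 32 + 26 = 1690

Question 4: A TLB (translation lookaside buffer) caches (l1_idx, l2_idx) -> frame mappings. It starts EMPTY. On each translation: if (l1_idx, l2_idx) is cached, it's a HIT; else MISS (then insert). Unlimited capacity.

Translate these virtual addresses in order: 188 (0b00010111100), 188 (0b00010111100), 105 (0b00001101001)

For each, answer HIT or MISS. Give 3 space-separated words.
Answer: MISS HIT MISS

Derivation:
vaddr=188: (0,5) not in TLB -> MISS, insert
vaddr=188: (0,5) in TLB -> HIT
vaddr=105: (0,3) not in TLB -> MISS, insert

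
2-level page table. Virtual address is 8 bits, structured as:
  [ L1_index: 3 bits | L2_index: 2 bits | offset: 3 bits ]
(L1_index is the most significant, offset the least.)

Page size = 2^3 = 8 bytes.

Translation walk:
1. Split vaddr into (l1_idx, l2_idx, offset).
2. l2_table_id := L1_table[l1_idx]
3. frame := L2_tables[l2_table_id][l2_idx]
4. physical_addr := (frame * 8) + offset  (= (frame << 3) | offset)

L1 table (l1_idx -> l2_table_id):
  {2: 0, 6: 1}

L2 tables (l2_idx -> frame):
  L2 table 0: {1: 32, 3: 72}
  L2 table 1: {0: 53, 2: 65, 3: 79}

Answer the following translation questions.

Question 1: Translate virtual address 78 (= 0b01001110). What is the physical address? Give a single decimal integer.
vaddr = 78 = 0b01001110
Split: l1_idx=2, l2_idx=1, offset=6
L1[2] = 0
L2[0][1] = 32
paddr = 32 * 8 + 6 = 262

Answer: 262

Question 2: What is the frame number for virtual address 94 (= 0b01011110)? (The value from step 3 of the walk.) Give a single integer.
Answer: 72

Derivation:
vaddr = 94: l1_idx=2, l2_idx=3
L1[2] = 0; L2[0][3] = 72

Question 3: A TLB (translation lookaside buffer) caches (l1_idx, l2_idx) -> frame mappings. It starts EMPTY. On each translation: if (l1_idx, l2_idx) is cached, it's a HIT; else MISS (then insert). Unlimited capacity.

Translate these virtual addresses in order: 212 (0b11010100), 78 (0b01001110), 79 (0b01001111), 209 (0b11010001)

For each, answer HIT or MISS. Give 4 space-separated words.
Answer: MISS MISS HIT HIT

Derivation:
vaddr=212: (6,2) not in TLB -> MISS, insert
vaddr=78: (2,1) not in TLB -> MISS, insert
vaddr=79: (2,1) in TLB -> HIT
vaddr=209: (6,2) in TLB -> HIT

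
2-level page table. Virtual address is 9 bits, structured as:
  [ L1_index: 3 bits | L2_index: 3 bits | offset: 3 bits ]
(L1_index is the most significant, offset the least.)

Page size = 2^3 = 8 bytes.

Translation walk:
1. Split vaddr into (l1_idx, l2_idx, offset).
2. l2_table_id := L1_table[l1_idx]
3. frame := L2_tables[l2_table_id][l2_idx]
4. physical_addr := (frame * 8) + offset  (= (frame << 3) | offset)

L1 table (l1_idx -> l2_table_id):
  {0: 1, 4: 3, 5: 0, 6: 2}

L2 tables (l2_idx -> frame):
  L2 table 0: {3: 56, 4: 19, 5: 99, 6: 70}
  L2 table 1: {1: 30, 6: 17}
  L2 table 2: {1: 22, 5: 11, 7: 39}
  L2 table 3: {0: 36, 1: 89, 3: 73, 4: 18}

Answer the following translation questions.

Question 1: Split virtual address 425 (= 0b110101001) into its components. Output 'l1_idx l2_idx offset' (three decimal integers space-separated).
vaddr = 425 = 0b110101001
  top 3 bits -> l1_idx = 6
  next 3 bits -> l2_idx = 5
  bottom 3 bits -> offset = 1

Answer: 6 5 1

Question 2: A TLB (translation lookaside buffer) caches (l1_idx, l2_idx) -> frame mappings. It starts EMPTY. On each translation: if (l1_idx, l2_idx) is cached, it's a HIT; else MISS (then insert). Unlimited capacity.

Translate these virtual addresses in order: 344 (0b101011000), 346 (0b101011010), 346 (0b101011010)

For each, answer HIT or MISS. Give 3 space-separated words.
Answer: MISS HIT HIT

Derivation:
vaddr=344: (5,3) not in TLB -> MISS, insert
vaddr=346: (5,3) in TLB -> HIT
vaddr=346: (5,3) in TLB -> HIT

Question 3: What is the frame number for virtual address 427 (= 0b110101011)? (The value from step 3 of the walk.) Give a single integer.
vaddr = 427: l1_idx=6, l2_idx=5
L1[6] = 2; L2[2][5] = 11

Answer: 11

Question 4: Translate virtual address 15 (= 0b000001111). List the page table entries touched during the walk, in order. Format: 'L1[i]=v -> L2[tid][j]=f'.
vaddr = 15 = 0b000001111
Split: l1_idx=0, l2_idx=1, offset=7

Answer: L1[0]=1 -> L2[1][1]=30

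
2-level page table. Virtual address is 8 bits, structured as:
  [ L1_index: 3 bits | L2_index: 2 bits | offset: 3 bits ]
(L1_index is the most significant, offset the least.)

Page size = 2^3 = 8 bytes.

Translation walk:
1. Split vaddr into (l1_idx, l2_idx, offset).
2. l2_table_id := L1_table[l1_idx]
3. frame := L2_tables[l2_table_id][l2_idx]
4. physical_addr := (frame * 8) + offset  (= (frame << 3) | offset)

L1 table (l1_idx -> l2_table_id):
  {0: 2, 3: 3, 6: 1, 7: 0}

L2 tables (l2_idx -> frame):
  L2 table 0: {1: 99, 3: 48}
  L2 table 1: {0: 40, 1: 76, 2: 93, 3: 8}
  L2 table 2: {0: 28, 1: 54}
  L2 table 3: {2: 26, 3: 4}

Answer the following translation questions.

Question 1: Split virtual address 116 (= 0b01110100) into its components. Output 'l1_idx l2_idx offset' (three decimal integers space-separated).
vaddr = 116 = 0b01110100
  top 3 bits -> l1_idx = 3
  next 2 bits -> l2_idx = 2
  bottom 3 bits -> offset = 4

Answer: 3 2 4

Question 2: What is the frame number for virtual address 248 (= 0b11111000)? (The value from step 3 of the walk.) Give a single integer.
vaddr = 248: l1_idx=7, l2_idx=3
L1[7] = 0; L2[0][3] = 48

Answer: 48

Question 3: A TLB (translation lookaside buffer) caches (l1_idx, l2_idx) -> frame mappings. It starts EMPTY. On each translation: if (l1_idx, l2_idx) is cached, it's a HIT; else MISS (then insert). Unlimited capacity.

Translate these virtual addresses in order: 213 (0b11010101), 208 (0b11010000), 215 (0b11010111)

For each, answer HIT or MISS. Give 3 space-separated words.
Answer: MISS HIT HIT

Derivation:
vaddr=213: (6,2) not in TLB -> MISS, insert
vaddr=208: (6,2) in TLB -> HIT
vaddr=215: (6,2) in TLB -> HIT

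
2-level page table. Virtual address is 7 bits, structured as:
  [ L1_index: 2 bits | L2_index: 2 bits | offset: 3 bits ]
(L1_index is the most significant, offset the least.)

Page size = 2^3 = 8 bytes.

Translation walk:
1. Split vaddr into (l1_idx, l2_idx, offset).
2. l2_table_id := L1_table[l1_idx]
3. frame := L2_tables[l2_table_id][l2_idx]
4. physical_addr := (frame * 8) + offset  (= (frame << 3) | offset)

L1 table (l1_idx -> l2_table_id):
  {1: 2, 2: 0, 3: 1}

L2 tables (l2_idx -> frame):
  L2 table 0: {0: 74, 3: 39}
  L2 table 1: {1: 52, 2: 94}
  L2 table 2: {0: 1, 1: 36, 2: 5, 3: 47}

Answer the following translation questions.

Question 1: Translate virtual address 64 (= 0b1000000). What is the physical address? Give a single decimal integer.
vaddr = 64 = 0b1000000
Split: l1_idx=2, l2_idx=0, offset=0
L1[2] = 0
L2[0][0] = 74
paddr = 74 * 8 + 0 = 592

Answer: 592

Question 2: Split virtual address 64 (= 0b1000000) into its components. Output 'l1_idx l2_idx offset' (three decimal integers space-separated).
vaddr = 64 = 0b1000000
  top 2 bits -> l1_idx = 2
  next 2 bits -> l2_idx = 0
  bottom 3 bits -> offset = 0

Answer: 2 0 0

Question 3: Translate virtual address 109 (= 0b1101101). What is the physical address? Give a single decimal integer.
vaddr = 109 = 0b1101101
Split: l1_idx=3, l2_idx=1, offset=5
L1[3] = 1
L2[1][1] = 52
paddr = 52 * 8 + 5 = 421

Answer: 421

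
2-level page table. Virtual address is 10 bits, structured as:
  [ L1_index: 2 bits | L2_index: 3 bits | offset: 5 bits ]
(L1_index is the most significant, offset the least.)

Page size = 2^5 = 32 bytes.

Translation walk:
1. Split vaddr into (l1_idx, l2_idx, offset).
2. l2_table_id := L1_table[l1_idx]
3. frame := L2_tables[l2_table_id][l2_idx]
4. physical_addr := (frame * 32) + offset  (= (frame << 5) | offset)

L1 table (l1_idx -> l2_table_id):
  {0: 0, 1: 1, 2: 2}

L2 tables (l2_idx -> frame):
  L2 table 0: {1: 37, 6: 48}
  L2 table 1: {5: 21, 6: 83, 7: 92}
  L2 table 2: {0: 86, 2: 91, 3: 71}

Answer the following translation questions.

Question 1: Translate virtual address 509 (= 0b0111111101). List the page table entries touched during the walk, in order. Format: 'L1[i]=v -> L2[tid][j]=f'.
Answer: L1[1]=1 -> L2[1][7]=92

Derivation:
vaddr = 509 = 0b0111111101
Split: l1_idx=1, l2_idx=7, offset=29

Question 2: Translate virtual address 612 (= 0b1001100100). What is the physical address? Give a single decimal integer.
vaddr = 612 = 0b1001100100
Split: l1_idx=2, l2_idx=3, offset=4
L1[2] = 2
L2[2][3] = 71
paddr = 71 * 32 + 4 = 2276

Answer: 2276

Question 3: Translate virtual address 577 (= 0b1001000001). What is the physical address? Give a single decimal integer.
Answer: 2913

Derivation:
vaddr = 577 = 0b1001000001
Split: l1_idx=2, l2_idx=2, offset=1
L1[2] = 2
L2[2][2] = 91
paddr = 91 * 32 + 1 = 2913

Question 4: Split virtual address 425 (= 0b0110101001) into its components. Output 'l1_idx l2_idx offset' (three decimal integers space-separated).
vaddr = 425 = 0b0110101001
  top 2 bits -> l1_idx = 1
  next 3 bits -> l2_idx = 5
  bottom 5 bits -> offset = 9

Answer: 1 5 9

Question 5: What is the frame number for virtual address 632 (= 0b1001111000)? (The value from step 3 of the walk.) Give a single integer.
Answer: 71

Derivation:
vaddr = 632: l1_idx=2, l2_idx=3
L1[2] = 2; L2[2][3] = 71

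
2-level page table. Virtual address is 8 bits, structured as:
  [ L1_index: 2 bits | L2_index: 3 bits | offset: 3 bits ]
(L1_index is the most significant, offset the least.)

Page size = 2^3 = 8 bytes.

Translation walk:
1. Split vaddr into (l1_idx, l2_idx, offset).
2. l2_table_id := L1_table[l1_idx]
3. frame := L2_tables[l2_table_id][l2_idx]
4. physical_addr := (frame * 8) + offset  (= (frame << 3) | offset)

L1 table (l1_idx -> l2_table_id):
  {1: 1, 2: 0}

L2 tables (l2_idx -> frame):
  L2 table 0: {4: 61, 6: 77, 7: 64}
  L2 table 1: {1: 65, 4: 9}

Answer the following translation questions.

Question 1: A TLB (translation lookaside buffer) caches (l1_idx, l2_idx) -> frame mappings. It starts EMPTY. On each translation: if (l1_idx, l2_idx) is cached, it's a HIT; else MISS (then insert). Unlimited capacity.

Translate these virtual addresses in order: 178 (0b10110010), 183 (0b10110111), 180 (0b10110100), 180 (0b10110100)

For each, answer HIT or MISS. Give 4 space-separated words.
Answer: MISS HIT HIT HIT

Derivation:
vaddr=178: (2,6) not in TLB -> MISS, insert
vaddr=183: (2,6) in TLB -> HIT
vaddr=180: (2,6) in TLB -> HIT
vaddr=180: (2,6) in TLB -> HIT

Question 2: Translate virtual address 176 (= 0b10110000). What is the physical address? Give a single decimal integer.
vaddr = 176 = 0b10110000
Split: l1_idx=2, l2_idx=6, offset=0
L1[2] = 0
L2[0][6] = 77
paddr = 77 * 8 + 0 = 616

Answer: 616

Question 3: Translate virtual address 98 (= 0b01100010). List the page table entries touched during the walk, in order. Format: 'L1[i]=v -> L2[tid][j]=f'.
Answer: L1[1]=1 -> L2[1][4]=9

Derivation:
vaddr = 98 = 0b01100010
Split: l1_idx=1, l2_idx=4, offset=2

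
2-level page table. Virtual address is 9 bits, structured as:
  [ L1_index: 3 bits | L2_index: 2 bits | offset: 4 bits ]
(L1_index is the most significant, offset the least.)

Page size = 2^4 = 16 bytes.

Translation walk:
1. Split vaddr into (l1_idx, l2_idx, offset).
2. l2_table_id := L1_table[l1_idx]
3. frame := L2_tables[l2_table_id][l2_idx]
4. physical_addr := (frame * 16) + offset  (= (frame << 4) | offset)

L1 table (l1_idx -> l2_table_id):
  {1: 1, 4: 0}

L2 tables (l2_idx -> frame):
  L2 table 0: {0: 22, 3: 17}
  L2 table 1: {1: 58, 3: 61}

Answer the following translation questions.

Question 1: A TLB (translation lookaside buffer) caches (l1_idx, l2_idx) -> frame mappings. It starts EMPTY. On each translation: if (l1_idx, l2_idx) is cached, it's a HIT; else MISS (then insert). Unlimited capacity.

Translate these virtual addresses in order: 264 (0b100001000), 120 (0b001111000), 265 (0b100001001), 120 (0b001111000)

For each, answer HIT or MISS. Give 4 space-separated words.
vaddr=264: (4,0) not in TLB -> MISS, insert
vaddr=120: (1,3) not in TLB -> MISS, insert
vaddr=265: (4,0) in TLB -> HIT
vaddr=120: (1,3) in TLB -> HIT

Answer: MISS MISS HIT HIT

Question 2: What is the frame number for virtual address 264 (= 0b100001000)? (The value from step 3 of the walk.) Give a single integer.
vaddr = 264: l1_idx=4, l2_idx=0
L1[4] = 0; L2[0][0] = 22

Answer: 22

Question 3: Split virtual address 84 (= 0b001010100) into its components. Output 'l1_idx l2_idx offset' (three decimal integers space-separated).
vaddr = 84 = 0b001010100
  top 3 bits -> l1_idx = 1
  next 2 bits -> l2_idx = 1
  bottom 4 bits -> offset = 4

Answer: 1 1 4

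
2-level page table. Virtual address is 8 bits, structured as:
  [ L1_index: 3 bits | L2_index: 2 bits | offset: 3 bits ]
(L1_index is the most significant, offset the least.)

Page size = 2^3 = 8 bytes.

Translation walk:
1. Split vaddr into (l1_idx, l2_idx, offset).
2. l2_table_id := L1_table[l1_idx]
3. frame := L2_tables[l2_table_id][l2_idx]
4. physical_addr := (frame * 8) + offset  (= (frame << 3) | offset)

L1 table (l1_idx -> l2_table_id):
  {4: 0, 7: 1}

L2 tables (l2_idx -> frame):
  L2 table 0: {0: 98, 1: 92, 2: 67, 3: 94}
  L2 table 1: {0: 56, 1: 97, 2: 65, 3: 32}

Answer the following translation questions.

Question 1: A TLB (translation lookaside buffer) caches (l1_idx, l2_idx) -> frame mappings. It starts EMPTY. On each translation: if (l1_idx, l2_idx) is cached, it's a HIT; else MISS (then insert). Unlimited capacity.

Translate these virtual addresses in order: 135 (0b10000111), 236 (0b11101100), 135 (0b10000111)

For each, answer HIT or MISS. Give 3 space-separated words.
Answer: MISS MISS HIT

Derivation:
vaddr=135: (4,0) not in TLB -> MISS, insert
vaddr=236: (7,1) not in TLB -> MISS, insert
vaddr=135: (4,0) in TLB -> HIT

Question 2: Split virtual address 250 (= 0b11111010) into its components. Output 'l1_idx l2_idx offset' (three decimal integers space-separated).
Answer: 7 3 2

Derivation:
vaddr = 250 = 0b11111010
  top 3 bits -> l1_idx = 7
  next 2 bits -> l2_idx = 3
  bottom 3 bits -> offset = 2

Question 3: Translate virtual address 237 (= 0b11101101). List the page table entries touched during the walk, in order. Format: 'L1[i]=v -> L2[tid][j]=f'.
vaddr = 237 = 0b11101101
Split: l1_idx=7, l2_idx=1, offset=5

Answer: L1[7]=1 -> L2[1][1]=97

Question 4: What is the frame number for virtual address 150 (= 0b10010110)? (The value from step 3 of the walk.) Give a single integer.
Answer: 67

Derivation:
vaddr = 150: l1_idx=4, l2_idx=2
L1[4] = 0; L2[0][2] = 67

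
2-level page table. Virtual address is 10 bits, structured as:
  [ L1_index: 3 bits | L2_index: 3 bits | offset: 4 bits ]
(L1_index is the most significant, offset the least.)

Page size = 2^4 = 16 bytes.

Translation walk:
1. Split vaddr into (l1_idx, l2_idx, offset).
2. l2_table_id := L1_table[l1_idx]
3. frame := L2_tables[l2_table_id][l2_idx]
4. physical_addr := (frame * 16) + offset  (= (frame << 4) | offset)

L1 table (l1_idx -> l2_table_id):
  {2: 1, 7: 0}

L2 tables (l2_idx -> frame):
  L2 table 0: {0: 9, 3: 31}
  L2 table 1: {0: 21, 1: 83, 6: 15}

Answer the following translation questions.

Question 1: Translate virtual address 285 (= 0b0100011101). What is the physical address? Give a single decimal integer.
vaddr = 285 = 0b0100011101
Split: l1_idx=2, l2_idx=1, offset=13
L1[2] = 1
L2[1][1] = 83
paddr = 83 * 16 + 13 = 1341

Answer: 1341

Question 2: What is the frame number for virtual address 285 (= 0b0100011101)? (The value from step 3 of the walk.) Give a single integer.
Answer: 83

Derivation:
vaddr = 285: l1_idx=2, l2_idx=1
L1[2] = 1; L2[1][1] = 83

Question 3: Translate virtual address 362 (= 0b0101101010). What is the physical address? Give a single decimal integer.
vaddr = 362 = 0b0101101010
Split: l1_idx=2, l2_idx=6, offset=10
L1[2] = 1
L2[1][6] = 15
paddr = 15 * 16 + 10 = 250

Answer: 250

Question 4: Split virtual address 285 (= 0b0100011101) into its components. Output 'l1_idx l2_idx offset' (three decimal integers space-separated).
vaddr = 285 = 0b0100011101
  top 3 bits -> l1_idx = 2
  next 3 bits -> l2_idx = 1
  bottom 4 bits -> offset = 13

Answer: 2 1 13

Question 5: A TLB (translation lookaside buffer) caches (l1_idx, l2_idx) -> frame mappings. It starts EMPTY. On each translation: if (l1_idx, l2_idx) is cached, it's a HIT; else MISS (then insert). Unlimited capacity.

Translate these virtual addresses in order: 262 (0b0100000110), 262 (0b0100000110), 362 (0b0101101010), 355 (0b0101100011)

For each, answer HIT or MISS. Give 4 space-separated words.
vaddr=262: (2,0) not in TLB -> MISS, insert
vaddr=262: (2,0) in TLB -> HIT
vaddr=362: (2,6) not in TLB -> MISS, insert
vaddr=355: (2,6) in TLB -> HIT

Answer: MISS HIT MISS HIT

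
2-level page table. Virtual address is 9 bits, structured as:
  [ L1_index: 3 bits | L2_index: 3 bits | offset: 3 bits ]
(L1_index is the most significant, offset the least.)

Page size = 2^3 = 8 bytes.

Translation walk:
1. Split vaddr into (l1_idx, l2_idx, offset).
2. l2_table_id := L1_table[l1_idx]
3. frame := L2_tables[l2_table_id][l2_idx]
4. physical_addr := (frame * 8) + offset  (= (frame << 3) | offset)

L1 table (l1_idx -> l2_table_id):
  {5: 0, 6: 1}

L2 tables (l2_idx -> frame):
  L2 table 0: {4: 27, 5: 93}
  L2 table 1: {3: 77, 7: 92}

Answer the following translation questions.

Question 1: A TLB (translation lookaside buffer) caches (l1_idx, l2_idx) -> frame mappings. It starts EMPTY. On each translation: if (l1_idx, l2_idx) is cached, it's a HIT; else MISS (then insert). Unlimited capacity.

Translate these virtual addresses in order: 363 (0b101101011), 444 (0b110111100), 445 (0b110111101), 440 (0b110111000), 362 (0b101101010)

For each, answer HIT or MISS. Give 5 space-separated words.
vaddr=363: (5,5) not in TLB -> MISS, insert
vaddr=444: (6,7) not in TLB -> MISS, insert
vaddr=445: (6,7) in TLB -> HIT
vaddr=440: (6,7) in TLB -> HIT
vaddr=362: (5,5) in TLB -> HIT

Answer: MISS MISS HIT HIT HIT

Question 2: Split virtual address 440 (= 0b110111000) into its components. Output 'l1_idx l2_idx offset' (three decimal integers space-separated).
vaddr = 440 = 0b110111000
  top 3 bits -> l1_idx = 6
  next 3 bits -> l2_idx = 7
  bottom 3 bits -> offset = 0

Answer: 6 7 0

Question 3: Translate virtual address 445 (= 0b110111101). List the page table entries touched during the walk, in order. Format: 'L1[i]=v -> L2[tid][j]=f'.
vaddr = 445 = 0b110111101
Split: l1_idx=6, l2_idx=7, offset=5

Answer: L1[6]=1 -> L2[1][7]=92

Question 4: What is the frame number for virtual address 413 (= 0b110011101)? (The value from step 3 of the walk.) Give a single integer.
vaddr = 413: l1_idx=6, l2_idx=3
L1[6] = 1; L2[1][3] = 77

Answer: 77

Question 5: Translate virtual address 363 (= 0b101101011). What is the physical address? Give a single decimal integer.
vaddr = 363 = 0b101101011
Split: l1_idx=5, l2_idx=5, offset=3
L1[5] = 0
L2[0][5] = 93
paddr = 93 * 8 + 3 = 747

Answer: 747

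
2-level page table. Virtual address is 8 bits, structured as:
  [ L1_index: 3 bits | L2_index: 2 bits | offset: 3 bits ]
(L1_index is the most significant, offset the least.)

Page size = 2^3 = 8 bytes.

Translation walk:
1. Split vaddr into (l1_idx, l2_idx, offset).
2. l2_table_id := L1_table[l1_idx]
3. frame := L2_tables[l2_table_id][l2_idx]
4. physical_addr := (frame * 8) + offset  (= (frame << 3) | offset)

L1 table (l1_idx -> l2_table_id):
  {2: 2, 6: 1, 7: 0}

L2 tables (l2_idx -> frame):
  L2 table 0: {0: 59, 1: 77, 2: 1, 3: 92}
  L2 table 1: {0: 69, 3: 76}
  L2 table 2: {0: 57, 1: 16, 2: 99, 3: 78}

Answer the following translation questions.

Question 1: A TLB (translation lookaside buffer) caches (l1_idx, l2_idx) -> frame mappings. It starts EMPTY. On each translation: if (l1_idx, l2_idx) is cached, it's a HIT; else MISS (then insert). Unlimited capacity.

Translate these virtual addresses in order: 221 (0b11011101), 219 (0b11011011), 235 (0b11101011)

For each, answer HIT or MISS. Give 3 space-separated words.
Answer: MISS HIT MISS

Derivation:
vaddr=221: (6,3) not in TLB -> MISS, insert
vaddr=219: (6,3) in TLB -> HIT
vaddr=235: (7,1) not in TLB -> MISS, insert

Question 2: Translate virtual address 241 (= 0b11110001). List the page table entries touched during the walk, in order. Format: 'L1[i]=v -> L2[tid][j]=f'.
Answer: L1[7]=0 -> L2[0][2]=1

Derivation:
vaddr = 241 = 0b11110001
Split: l1_idx=7, l2_idx=2, offset=1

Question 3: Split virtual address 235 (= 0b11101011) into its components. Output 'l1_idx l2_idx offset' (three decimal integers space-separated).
Answer: 7 1 3

Derivation:
vaddr = 235 = 0b11101011
  top 3 bits -> l1_idx = 7
  next 2 bits -> l2_idx = 1
  bottom 3 bits -> offset = 3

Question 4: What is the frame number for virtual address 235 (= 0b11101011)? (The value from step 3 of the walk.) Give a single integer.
vaddr = 235: l1_idx=7, l2_idx=1
L1[7] = 0; L2[0][1] = 77

Answer: 77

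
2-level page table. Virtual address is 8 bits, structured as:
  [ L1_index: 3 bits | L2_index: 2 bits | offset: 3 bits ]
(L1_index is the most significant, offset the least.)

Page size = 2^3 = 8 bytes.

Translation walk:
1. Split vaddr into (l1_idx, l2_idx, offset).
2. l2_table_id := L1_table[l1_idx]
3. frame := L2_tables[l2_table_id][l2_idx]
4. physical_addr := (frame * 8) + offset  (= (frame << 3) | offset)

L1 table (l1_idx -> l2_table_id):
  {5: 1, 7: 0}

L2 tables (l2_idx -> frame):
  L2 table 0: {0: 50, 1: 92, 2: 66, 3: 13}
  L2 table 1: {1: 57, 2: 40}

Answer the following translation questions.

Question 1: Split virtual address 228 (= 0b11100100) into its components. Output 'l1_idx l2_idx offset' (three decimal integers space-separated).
vaddr = 228 = 0b11100100
  top 3 bits -> l1_idx = 7
  next 2 bits -> l2_idx = 0
  bottom 3 bits -> offset = 4

Answer: 7 0 4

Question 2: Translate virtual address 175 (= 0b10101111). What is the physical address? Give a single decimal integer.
vaddr = 175 = 0b10101111
Split: l1_idx=5, l2_idx=1, offset=7
L1[5] = 1
L2[1][1] = 57
paddr = 57 * 8 + 7 = 463

Answer: 463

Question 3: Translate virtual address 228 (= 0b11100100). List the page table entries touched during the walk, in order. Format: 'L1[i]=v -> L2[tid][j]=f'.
vaddr = 228 = 0b11100100
Split: l1_idx=7, l2_idx=0, offset=4

Answer: L1[7]=0 -> L2[0][0]=50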